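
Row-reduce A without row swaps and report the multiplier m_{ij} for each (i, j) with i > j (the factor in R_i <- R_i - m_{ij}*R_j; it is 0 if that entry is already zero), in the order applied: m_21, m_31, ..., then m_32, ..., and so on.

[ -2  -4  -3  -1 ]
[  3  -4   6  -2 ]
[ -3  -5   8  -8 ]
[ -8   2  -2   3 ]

multipliers: -3/2, 3/2, 4, -1/10, -9/5, 254/253

Forward elimination:
R2 <- R2 - (-3/2)*R1:  [    0   -10   3/2  -7/2 ]
R3 <- R3 - (3/2)*R1:  [     0      1   25/2  -13/2 ]
R4 <- R4 - (4)*R1:  [  0  18  10   7 ]
R3 <- R3 - (-1/10)*R2:  [       0        0   253/20  -137/20 ]
R4 <- R4 - (-9/5)*R2:  [      0       0  127/10    7/10 ]
R4 <- R4 - (254/253)*R3:  [        0         0         0  1917/253 ]
Multipliers (in order of application): m_{21} = -3/2, m_{31} = 3/2, m_{41} = 4, m_{32} = -1/10, m_{42} = -9/5, m_{43} = 254/253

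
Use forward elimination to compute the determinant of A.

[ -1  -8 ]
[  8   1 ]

Forward elimination:
R2 <- R2 - (-8)*R1:  [   0  -63 ]
Upper-triangular form:
[ -1   -8 ]
[  0  -63 ]
det(A) = (-1)^0 * (-1) * (-63) = 63  (0 row swaps -> sign +1)

det(A) = 63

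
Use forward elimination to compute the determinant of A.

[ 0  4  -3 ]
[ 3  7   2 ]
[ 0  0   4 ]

det(A) = -48

Forward elimination:
R1 <-> R2   (pivot in column 1 was zero)
[ 3  7   2 ]
[ 0  4  -3 ]
[ 0  0   4 ]
Upper-triangular form:
[ 3  7   2 ]
[ 0  4  -3 ]
[ 0  0   4 ]
det(A) = (-1)^1 * (3) * (4) * (4) = -48  (1 row swap -> sign -1)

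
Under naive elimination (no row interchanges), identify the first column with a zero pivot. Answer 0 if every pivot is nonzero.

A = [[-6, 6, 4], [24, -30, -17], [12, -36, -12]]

first zero-pivot column = 3

Naive forward elimination:
R2 <- R2 - (-4)*R1:  [  0  -6  -1 ]
R3 <- R3 - (-2)*R1:  [   0  -24   -4 ]
R3 <- R3 - (4)*R2:  [ 0  0  0 ]
Matrix at this point:
[ -6   6   4 ]
[  0  -6  -1 ]
[  0   0   0 ]
Pivot entry (3,3) in the last row is zero and there are no rows below to swap with -> zero pivot in column 3 (A is singular).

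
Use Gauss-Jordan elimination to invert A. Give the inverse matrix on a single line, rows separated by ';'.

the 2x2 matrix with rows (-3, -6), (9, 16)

inverse = [8/3 1; -3/2 -1/2]

Gauss-Jordan on [A | I]:
R1 <- (1/-3)*R1:  [    1     2  |  -1/3     0 ]
R2 <- R2 - (9)*R1:  [  0  -2  |   3   1 ]
R2 <- (1/-2)*R2:  [    0     1  |  -3/2  -1/2 ]
R1 <- R1 - (2)*R2:  [   1    0  |  8/3    1 ]
Right block of [I | A^{-1}] is the inverse:
[  8/3     1 ]
[ -3/2  -1/2 ]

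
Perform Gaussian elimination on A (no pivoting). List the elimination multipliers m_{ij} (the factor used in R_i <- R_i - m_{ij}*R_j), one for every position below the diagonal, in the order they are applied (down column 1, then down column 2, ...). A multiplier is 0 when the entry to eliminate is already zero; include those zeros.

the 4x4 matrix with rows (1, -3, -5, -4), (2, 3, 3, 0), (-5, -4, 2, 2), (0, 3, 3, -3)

multipliers: 2, -5, 0, -19/9, 1/3, -3/10

Forward elimination:
R2 <- R2 - (2)*R1:  [  0   9  13   8 ]
R3 <- R3 - (-5)*R1:  [   0  -19  -23  -18 ]
R4: entry in column 1 is already 0 -> m_{41} = 0 (no row operation needed)
R3 <- R3 - (-19/9)*R2:  [     0      0   40/9  -10/9 ]
R4 <- R4 - (1/3)*R2:  [     0      0   -4/3  -17/3 ]
R4 <- R4 - (-3/10)*R3:  [  0   0   0  -6 ]
Multipliers (in order of application): m_{21} = 2, m_{31} = -5, m_{41} = 0, m_{32} = -19/9, m_{42} = 1/3, m_{43} = -3/10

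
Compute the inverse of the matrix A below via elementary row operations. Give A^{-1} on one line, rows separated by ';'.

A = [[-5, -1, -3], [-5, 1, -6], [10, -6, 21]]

inverse = [1/2 -13/10 -3/10; -3/2 5/2 1/2; -2/3 4/3 1/3]

Gauss-Jordan on [A | I]:
R1 <- (1/-5)*R1:  [    1   1/5   3/5  |  -1/5     0     0 ]
R2 <- R2 - (-5)*R1:  [  0   2  -3  |  -1   1   0 ]
R3 <- R3 - (10)*R1:  [  0  -8  15  |   2   0   1 ]
R2 <- (1/2)*R2:  [    0     1  -3/2  |  -1/2   1/2     0 ]
R1 <- R1 - (1/5)*R2:  [     1      0   9/10  |  -1/10  -1/10      0 ]
R3 <- R3 - (-8)*R2:  [  0   0   3  |  -2   4   1 ]
R3 <- (1/3)*R3:  [    0     0     1  |  -2/3   4/3   1/3 ]
R1 <- R1 - (9/10)*R3:  [      1       0       0  |     1/2  -13/10   -3/10 ]
R2 <- R2 - (-3/2)*R3:  [    0     1     0  |  -3/2   5/2   1/2 ]
Right block of [I | A^{-1}] is the inverse:
[  1/2  -13/10  -3/10 ]
[ -3/2     5/2    1/2 ]
[ -2/3     4/3    1/3 ]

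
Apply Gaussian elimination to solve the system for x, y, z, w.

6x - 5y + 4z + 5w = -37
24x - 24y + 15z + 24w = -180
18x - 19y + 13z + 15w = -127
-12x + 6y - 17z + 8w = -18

Forward elimination on [A|b]:
R2 <- R2 - (4)*R1:  [   0   -4   -1    4  -32 ]
R3 <- R3 - (3)*R1:  [   0   -4    1    0  -16 ]
R4 <- R4 - (-2)*R1:  [   0   -4   -9   18  -92 ]
R3 <- R3 - (1)*R2:  [  0   0   2  -4  16 ]
R4 <- R4 - (1)*R2:  [   0    0   -8   14  -60 ]
R4 <- R4 - (-4)*R3:  [  0   0   0  -2   4 ]
Row echelon form:
[ 6  -5   4   5  |  -37 ]
[ 0  -4  -1   4  |  -32 ]
[ 0   0   2  -4  |   16 ]
[ 0   0   0  -2  |    4 ]
Back-substitution:
w = (4) / -2 = -2
z = (16 - (-4)*(-2)) / 2 = 4
y = (-32 - (-1)*(4) - (4)*(-2)) / -4 = 5
x = (-37 - (-5)*(5) - (4)*(4) - (5)*(-2)) / 6 = -3

(-3, 5, 4, -2)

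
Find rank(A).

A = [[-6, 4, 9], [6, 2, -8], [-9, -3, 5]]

Row reduction:
R2 <- R2 - (-1)*R1:  [ 0  6  1 ]
R3 <- R3 - (3/2)*R1:  [     0     -9  -17/2 ]
R3 <- R3 - (-3/2)*R2:  [  0   0  -7 ]
Row echelon form:
[ -6  4   9 ]
[  0  6   1 ]
[  0  0  -7 ]
Nonzero rows / pivot columns: 3

rank(A) = 3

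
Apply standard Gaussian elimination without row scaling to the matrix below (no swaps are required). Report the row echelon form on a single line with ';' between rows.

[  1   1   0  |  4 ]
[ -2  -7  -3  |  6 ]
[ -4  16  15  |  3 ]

REF = [1 1 0 4; 0 -5 -3 14; 0 0 3 75]

Forward elimination:
R2 <- R2 - (-2)*R1:  [  0  -5  -3  14 ]
R3 <- R3 - (-4)*R1:  [  0  20  15  19 ]
R3 <- R3 - (-4)*R2:  [  0   0   3  75 ]
Row echelon form:
[ 1   1   0  |   4 ]
[ 0  -5  -3  |  14 ]
[ 0   0   3  |  75 ]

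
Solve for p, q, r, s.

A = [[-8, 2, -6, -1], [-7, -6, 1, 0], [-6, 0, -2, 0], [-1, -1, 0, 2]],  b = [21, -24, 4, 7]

(1, 2, -5, 5)

Forward elimination on [A|b]:
R2 <- R2 - (7/8)*R1:  [      0   -31/4    25/4     7/8  -339/8 ]
R3 <- R3 - (3/4)*R1:  [     0   -3/2    5/2    3/4  -47/4 ]
R4 <- R4 - (1/8)*R1:  [    0  -5/4   3/4  17/8  35/8 ]
R3 <- R3 - (6/31)*R2:  [       0        0    40/31    18/31  -110/31 ]
R4 <- R4 - (5/31)*R2:  [      0       0   -8/31  123/62  695/62 ]
R4 <- R4 - (-1/5)*R3:  [     0      0      0  21/10   21/2 ]
Row echelon form:
[ -8      2     -6     -1  |       21 ]
[  0  -31/4   25/4    7/8  |   -339/8 ]
[  0      0  40/31  18/31  |  -110/31 ]
[  0      0      0  21/10  |     21/2 ]
Back-substitution:
s = (21/2) / (21/10) = 5
r = (-110/31 - (18/31)*(5)) / (40/31) = -5
q = (-339/8 - (25/4)*(-5) - (7/8)*(5)) / (-31/4) = 2
p = (21 - (2)*(2) - (-6)*(-5) - (-1)*(5)) / -8 = 1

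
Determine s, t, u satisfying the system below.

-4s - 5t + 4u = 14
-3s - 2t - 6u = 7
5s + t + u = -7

(-1, -2, 0)

Forward elimination on [A|b]:
R2 <- R2 - (3/4)*R1:  [    0   7/4    -9  -7/2 ]
R3 <- R3 - (-5/4)*R1:  [     0  -21/4      6   21/2 ]
R3 <- R3 - (-3)*R2:  [   0    0  -21    0 ]
Row echelon form:
[ -4   -5    4  |    14 ]
[  0  7/4   -9  |  -7/2 ]
[  0    0  -21  |     0 ]
Back-substitution:
u = (0) / -21 = 0
t = (-7/2 - (-9)*(0)) / (7/4) = -2
s = (14 - (-5)*(-2) - (4)*(0)) / -4 = -1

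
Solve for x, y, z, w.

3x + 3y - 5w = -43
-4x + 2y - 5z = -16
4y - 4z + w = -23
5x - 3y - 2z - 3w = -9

(-1, -5, 2, 5)

Forward elimination on [A|b]:
R2 <- R2 - (-4/3)*R1:  [      0       6      -5   -20/3  -220/3 ]
R4 <- R4 - (5/3)*R1:  [     0     -8     -2   16/3  188/3 ]
R3 <- R3 - (2/3)*R2:  [     0      0   -2/3   49/9  233/9 ]
R4 <- R4 - (-4/3)*R2:  [      0       0   -26/3   -32/9  -316/9 ]
R4 <- R4 - (13)*R3:  [       0        0        0   -223/3  -1115/3 ]
Row echelon form:
[ 3  3     0      -5  |      -43 ]
[ 0  6    -5   -20/3  |   -220/3 ]
[ 0  0  -2/3    49/9  |    233/9 ]
[ 0  0     0  -223/3  |  -1115/3 ]
Back-substitution:
w = (-1115/3) / (-223/3) = 5
z = (233/9 - (49/9)*(5)) / (-2/3) = 2
y = (-220/3 - (-5)*(2) - (-20/3)*(5)) / 6 = -5
x = (-43 - (3)*(-5) - (-5)*(5)) / 3 = -1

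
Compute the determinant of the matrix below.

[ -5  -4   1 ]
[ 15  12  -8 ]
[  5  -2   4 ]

det(A) = 150

Forward elimination:
R2 <- R2 - (-3)*R1:  [  0   0  -5 ]
R3 <- R3 - (-1)*R1:  [  0  -6   5 ]
R2 <-> R3   (pivot in column 2 was zero)
[ -5  -4   1 ]
[  0  -6   5 ]
[  0   0  -5 ]
Upper-triangular form:
[ -5  -4   1 ]
[  0  -6   5 ]
[  0   0  -5 ]
det(A) = (-1)^1 * (-5) * (-6) * (-5) = 150  (1 row swap -> sign -1)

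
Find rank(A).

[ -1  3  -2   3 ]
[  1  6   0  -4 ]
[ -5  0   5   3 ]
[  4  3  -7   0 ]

rank(A) = 3

Row reduction:
R2 <- R2 - (-1)*R1:  [  0   9  -2  -1 ]
R3 <- R3 - (5)*R1:  [   0  -15   15  -12 ]
R4 <- R4 - (-4)*R1:  [   0   15  -15   12 ]
R3 <- R3 - (-5/3)*R2:  [     0      0   35/3  -41/3 ]
R4 <- R4 - (5/3)*R2:  [     0      0  -35/3   41/3 ]
R4 <- R4 - (-1)*R3:  [ 0  0  0  0 ]
Row echelon form:
[ -1  3    -2      3 ]
[  0  9    -2     -1 ]
[  0  0  35/3  -41/3 ]
[  0  0     0      0 ]
Nonzero rows / pivot columns: 3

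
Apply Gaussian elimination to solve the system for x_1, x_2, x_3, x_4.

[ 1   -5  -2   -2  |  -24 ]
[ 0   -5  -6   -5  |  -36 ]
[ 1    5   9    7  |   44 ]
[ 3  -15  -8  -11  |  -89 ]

(-1, 3, 1, 3)

Forward elimination on [A|b]:
R3 <- R3 - (1)*R1:  [  0  10  11   9  68 ]
R4 <- R4 - (3)*R1:  [   0    0   -2   -5  -17 ]
R3 <- R3 - (-2)*R2:  [  0   0  -1  -1  -4 ]
R4 <- R4 - (2)*R3:  [  0   0   0  -3  -9 ]
Row echelon form:
[ 1  -5  -2  -2  |  -24 ]
[ 0  -5  -6  -5  |  -36 ]
[ 0   0  -1  -1  |   -4 ]
[ 0   0   0  -3  |   -9 ]
Back-substitution:
x_4 = (-9) / -3 = 3
x_3 = (-4 - (-1)*(3)) / -1 = 1
x_2 = (-36 - (-6)*(1) - (-5)*(3)) / -5 = 3
x_1 = (-24 - (-5)*(3) - (-2)*(1) - (-2)*(3)) / 1 = -1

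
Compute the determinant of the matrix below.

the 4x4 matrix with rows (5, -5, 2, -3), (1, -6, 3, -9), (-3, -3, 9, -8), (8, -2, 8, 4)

Forward elimination:
R2 <- R2 - (1/5)*R1:  [     0     -5   13/5  -42/5 ]
R3 <- R3 - (-3/5)*R1:  [     0     -6   51/5  -49/5 ]
R4 <- R4 - (8/5)*R1:  [    0     6  24/5  44/5 ]
R3 <- R3 - (6/5)*R2:  [      0       0  177/25    7/25 ]
R4 <- R4 - (-6/5)*R2:  [      0       0  198/25  -32/25 ]
R4 <- R4 - (66/59)*R3:  [      0       0       0  -94/59 ]
Upper-triangular form:
[ 5  -5       2      -3 ]
[ 0  -5    13/5   -42/5 ]
[ 0   0  177/25    7/25 ]
[ 0   0       0  -94/59 ]
det(A) = (-1)^0 * (5) * (-5) * (177/25) * (-94/59) = 282  (0 row swaps -> sign +1)

det(A) = 282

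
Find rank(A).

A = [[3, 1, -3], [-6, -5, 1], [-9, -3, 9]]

Row reduction:
R2 <- R2 - (-2)*R1:  [  0  -3  -5 ]
R3 <- R3 - (-3)*R1:  [ 0  0  0 ]
Row echelon form:
[ 3   1  -3 ]
[ 0  -3  -5 ]
[ 0   0   0 ]
Nonzero rows / pivot columns: 2

rank(A) = 2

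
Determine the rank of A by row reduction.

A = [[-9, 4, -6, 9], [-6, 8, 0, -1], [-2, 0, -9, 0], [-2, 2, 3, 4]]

rank(A) = 4

Row reduction:
R2 <- R2 - (2/3)*R1:  [    0  16/3     4    -7 ]
R3 <- R3 - (2/9)*R1:  [     0   -8/9  -23/3     -2 ]
R4 <- R4 - (2/9)*R1:  [    0  10/9  13/3     2 ]
R3 <- R3 - (-1/6)*R2:  [     0      0     -7  -19/6 ]
R4 <- R4 - (5/24)*R2:  [     0      0    7/2  83/24 ]
R4 <- R4 - (-1/2)*R3:  [    0     0     0  15/8 ]
Row echelon form:
[ -9     4  -6      9 ]
[  0  16/3   4     -7 ]
[  0     0  -7  -19/6 ]
[  0     0   0   15/8 ]
Nonzero rows / pivot columns: 4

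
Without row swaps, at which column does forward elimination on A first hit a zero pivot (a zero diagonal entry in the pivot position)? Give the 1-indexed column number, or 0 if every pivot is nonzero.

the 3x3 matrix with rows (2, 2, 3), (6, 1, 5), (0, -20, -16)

Naive forward elimination:
R2 <- R2 - (3)*R1:  [  0  -5  -4 ]
R3 <- R3 - (4)*R2:  [ 0  0  0 ]
Matrix at this point:
[ 2   2   3 ]
[ 0  -5  -4 ]
[ 0   0   0 ]
Pivot entry (3,3) in the last row is zero and there are no rows below to swap with -> zero pivot in column 3 (A is singular).

first zero-pivot column = 3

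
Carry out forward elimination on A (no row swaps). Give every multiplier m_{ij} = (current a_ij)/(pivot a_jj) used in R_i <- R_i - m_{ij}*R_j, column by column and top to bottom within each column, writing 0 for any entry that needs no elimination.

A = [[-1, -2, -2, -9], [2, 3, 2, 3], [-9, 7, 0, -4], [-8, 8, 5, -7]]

multipliers: -2, 9, 8, -25, -24, 27/32

Forward elimination:
R2 <- R2 - (-2)*R1:  [   0   -1   -2  -15 ]
R3 <- R3 - (9)*R1:  [  0  25  18  77 ]
R4 <- R4 - (8)*R1:  [  0  24  21  65 ]
R3 <- R3 - (-25)*R2:  [    0     0   -32  -298 ]
R4 <- R4 - (-24)*R2:  [    0     0   -27  -295 ]
R4 <- R4 - (27/32)*R3:  [       0        0        0  -697/16 ]
Multipliers (in order of application): m_{21} = -2, m_{31} = 9, m_{41} = 8, m_{32} = -25, m_{42} = -24, m_{43} = 27/32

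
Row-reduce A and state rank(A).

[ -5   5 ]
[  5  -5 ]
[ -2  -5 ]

Row reduction:
R2 <- R2 - (-1)*R1:  [ 0  0 ]
R3 <- R3 - (2/5)*R1:  [  0  -7 ]
R2 <-> R3   (pivot in column 2 was zero)
[ -5   5 ]
[  0  -7 ]
[  0   0 ]
Row echelon form:
[ -5   5 ]
[  0  -7 ]
[  0   0 ]
Nonzero rows / pivot columns: 2

rank(A) = 2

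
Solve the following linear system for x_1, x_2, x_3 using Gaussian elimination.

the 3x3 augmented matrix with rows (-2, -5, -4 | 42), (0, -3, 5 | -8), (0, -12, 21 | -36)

Forward elimination on [A|b]:
R3 <- R3 - (4)*R2:  [  0   0   1  -4 ]
Row echelon form:
[ -2  -5  -4  |  42 ]
[  0  -3   5  |  -8 ]
[  0   0   1  |  -4 ]
Back-substitution:
x_3 = (-4) / 1 = -4
x_2 = (-8 - (5)*(-4)) / -3 = -4
x_1 = (42 - (-5)*(-4) - (-4)*(-4)) / -2 = -3

(-3, -4, -4)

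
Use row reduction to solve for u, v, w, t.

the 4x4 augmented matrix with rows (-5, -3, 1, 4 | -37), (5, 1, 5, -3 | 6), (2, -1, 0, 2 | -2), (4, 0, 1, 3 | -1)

Forward elimination on [A|b]:
R2 <- R2 - (-1)*R1:  [   0   -2    6    1  -31 ]
R3 <- R3 - (-2/5)*R1:  [     0  -11/5    2/5   18/5  -84/5 ]
R4 <- R4 - (-4/5)*R1:  [      0   -12/5     9/5    31/5  -153/5 ]
R3 <- R3 - (11/10)*R2:  [      0       0   -31/5     5/2  173/10 ]
R4 <- R4 - (6/5)*R2:  [     0      0  -27/5      5   33/5 ]
R4 <- R4 - (27/31)*R3:  [       0        0        0   175/62  -525/62 ]
Row echelon form:
[ -5  -3      1       4  |      -37 ]
[  0  -2      6       1  |      -31 ]
[  0   0  -31/5     5/2  |   173/10 ]
[  0   0      0  175/62  |  -525/62 ]
Back-substitution:
t = (-525/62) / (175/62) = -3
w = (173/10 - (5/2)*(-3)) / (-31/5) = -4
v = (-31 - (6)*(-4) - (1)*(-3)) / -2 = 2
u = (-37 - (-3)*(2) - (1)*(-4) - (4)*(-3)) / -5 = 3

(3, 2, -4, -3)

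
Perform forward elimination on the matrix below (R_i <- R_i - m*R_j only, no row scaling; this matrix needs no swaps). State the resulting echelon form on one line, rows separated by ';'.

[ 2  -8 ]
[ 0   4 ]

Forward elimination:
Row echelon form:
[ 2  -8 ]
[ 0   4 ]

REF = [2 -8; 0 4]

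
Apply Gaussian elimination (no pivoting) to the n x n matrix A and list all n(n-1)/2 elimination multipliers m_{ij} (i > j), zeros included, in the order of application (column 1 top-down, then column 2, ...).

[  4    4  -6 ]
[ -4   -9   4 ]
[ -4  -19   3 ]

multipliers: -1, -1, 3

Forward elimination:
R2 <- R2 - (-1)*R1:  [  0  -5  -2 ]
R3 <- R3 - (-1)*R1:  [   0  -15   -3 ]
R3 <- R3 - (3)*R2:  [ 0  0  3 ]
Multipliers (in order of application): m_{21} = -1, m_{31} = -1, m_{32} = 3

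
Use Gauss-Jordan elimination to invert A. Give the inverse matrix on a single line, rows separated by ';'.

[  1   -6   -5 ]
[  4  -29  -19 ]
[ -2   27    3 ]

Gauss-Jordan on [A | I]:
R2 <- R2 - (4)*R1:  [  0  -5   1  |  -4   1   0 ]
R3 <- R3 - (-2)*R1:  [  0  15  -7  |   2   0   1 ]
R2 <- (1/-5)*R2:  [    0     1  -1/5  |   4/5  -1/5     0 ]
R1 <- R1 - (-6)*R2:  [     1      0  -31/5  |   29/5   -6/5      0 ]
R3 <- R3 - (15)*R2:  [   0    0   -4  |  -10    3    1 ]
R3 <- (1/-4)*R3:  [    0     0     1  |   5/2  -3/4  -1/4 ]
R1 <- R1 - (-31/5)*R3:  [       1        0        0  |   213/10  -117/20   -31/20 ]
R2 <- R2 - (-1/5)*R3:  [     0      1      0  |  13/10  -7/20  -1/20 ]
Right block of [I | A^{-1}] is the inverse:
[ 213/10  -117/20  -31/20 ]
[  13/10    -7/20   -1/20 ]
[    5/2     -3/4    -1/4 ]

inverse = [213/10 -117/20 -31/20; 13/10 -7/20 -1/20; 5/2 -3/4 -1/4]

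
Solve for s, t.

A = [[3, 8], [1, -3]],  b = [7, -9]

Forward elimination on [A|b]:
R2 <- R2 - (1/3)*R1:  [     0  -17/3  -34/3 ]
Row echelon form:
[ 3      8  |      7 ]
[ 0  -17/3  |  -34/3 ]
Back-substitution:
t = (-34/3) / (-17/3) = 2
s = (7 - (8)*(2)) / 3 = -3

(-3, 2)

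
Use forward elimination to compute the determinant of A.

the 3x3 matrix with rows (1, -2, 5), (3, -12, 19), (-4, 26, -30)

Forward elimination:
R2 <- R2 - (3)*R1:  [  0  -6   4 ]
R3 <- R3 - (-4)*R1:  [   0   18  -10 ]
R3 <- R3 - (-3)*R2:  [ 0  0  2 ]
Upper-triangular form:
[ 1  -2  5 ]
[ 0  -6  4 ]
[ 0   0  2 ]
det(A) = (-1)^0 * (1) * (-6) * (2) = -12  (0 row swaps -> sign +1)

det(A) = -12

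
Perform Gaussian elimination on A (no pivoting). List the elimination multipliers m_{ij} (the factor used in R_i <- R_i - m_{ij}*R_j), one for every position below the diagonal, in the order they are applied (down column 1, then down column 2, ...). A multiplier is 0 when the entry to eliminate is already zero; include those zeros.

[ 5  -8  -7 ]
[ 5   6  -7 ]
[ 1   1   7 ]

Forward elimination:
R2 <- R2 - (1)*R1:  [  0  14   0 ]
R3 <- R3 - (1/5)*R1:  [    0  13/5  42/5 ]
R3 <- R3 - (13/70)*R2:  [    0     0  42/5 ]
Multipliers (in order of application): m_{21} = 1, m_{31} = 1/5, m_{32} = 13/70

multipliers: 1, 1/5, 13/70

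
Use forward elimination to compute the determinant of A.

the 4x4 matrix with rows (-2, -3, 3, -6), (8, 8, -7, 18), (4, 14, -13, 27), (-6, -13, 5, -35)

Forward elimination:
R2 <- R2 - (-4)*R1:  [  0  -4   5  -6 ]
R3 <- R3 - (-2)*R1:  [  0   8  -7  15 ]
R4 <- R4 - (3)*R1:  [   0   -4   -4  -17 ]
R3 <- R3 - (-2)*R2:  [ 0  0  3  3 ]
R4 <- R4 - (1)*R2:  [   0    0   -9  -11 ]
R4 <- R4 - (-3)*R3:  [  0   0   0  -2 ]
Upper-triangular form:
[ -2  -3  3  -6 ]
[  0  -4  5  -6 ]
[  0   0  3   3 ]
[  0   0  0  -2 ]
det(A) = (-1)^0 * (-2) * (-4) * (3) * (-2) = -48  (0 row swaps -> sign +1)

det(A) = -48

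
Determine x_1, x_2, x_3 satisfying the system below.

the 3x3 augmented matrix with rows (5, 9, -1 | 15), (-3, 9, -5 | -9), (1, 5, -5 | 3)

Forward elimination on [A|b]:
R2 <- R2 - (-3/5)*R1:  [     0   72/5  -28/5      0 ]
R3 <- R3 - (1/5)*R1:  [     0   16/5  -24/5      0 ]
R3 <- R3 - (2/9)*R2:  [     0      0  -32/9      0 ]
Row echelon form:
[ 5     9     -1  |  15 ]
[ 0  72/5  -28/5  |   0 ]
[ 0     0  -32/9  |   0 ]
Back-substitution:
x_3 = (0) / (-32/9) = 0
x_2 = (0 - (-28/5)*(0)) / (72/5) = 0
x_1 = (15 - (9)*(0) - (-1)*(0)) / 5 = 3

(3, 0, 0)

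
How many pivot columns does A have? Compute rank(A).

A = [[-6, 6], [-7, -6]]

Row reduction:
R2 <- R2 - (7/6)*R1:  [   0  -13 ]
Row echelon form:
[ -6    6 ]
[  0  -13 ]
Nonzero rows / pivot columns: 2

rank(A) = 2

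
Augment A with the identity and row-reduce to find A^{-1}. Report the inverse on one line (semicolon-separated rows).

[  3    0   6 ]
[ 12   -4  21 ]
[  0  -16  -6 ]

Gauss-Jordan on [A | I]:
R1 <- (1/3)*R1:  [   1    0    2  |  1/3    0    0 ]
R2 <- R2 - (12)*R1:  [  0  -4  -3  |  -4   1   0 ]
R2 <- (1/-4)*R2:  [    0     1   3/4  |     1  -1/4     0 ]
R3 <- R3 - (-16)*R2:  [  0   0   6  |  16  -4   1 ]
R3 <- (1/6)*R3:  [    0     0     1  |   8/3  -2/3   1/6 ]
R1 <- R1 - (2)*R3:  [    1     0     0  |    -5   4/3  -1/3 ]
R2 <- R2 - (3/4)*R3:  [    0     1     0  |    -1   1/4  -1/8 ]
Right block of [I | A^{-1}] is the inverse:
[  -5   4/3  -1/3 ]
[  -1   1/4  -1/8 ]
[ 8/3  -2/3   1/6 ]

inverse = [-5 4/3 -1/3; -1 1/4 -1/8; 8/3 -2/3 1/6]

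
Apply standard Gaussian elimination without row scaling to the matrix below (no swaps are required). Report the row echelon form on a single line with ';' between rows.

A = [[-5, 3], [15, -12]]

REF = [-5 3; 0 -3]

Forward elimination:
R2 <- R2 - (-3)*R1:  [  0  -3 ]
Row echelon form:
[ -5   3 ]
[  0  -3 ]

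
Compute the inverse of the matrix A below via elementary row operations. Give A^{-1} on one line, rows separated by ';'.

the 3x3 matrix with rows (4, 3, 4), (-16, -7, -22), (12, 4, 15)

Gauss-Jordan on [A | I]:
R1 <- (1/4)*R1:  [   1  3/4    1  |  1/4    0    0 ]
R2 <- R2 - (-16)*R1:  [  0   5  -6  |   4   1   0 ]
R3 <- R3 - (12)*R1:  [  0  -5   3  |  -3   0   1 ]
R2 <- (1/5)*R2:  [    0     1  -6/5  |   4/5   1/5     0 ]
R1 <- R1 - (3/4)*R2:  [     1      0  19/10  |  -7/20  -3/20      0 ]
R3 <- R3 - (-5)*R2:  [  0   0  -3  |   1   1   1 ]
R3 <- (1/-3)*R3:  [    0     0     1  |  -1/3  -1/3  -1/3 ]
R1 <- R1 - (19/10)*R3:  [     1      0      0  |  17/60  29/60  19/30 ]
R2 <- R2 - (-6/5)*R3:  [    0     1     0  |   2/5  -1/5  -2/5 ]
Right block of [I | A^{-1}] is the inverse:
[ 17/60  29/60  19/30 ]
[   2/5   -1/5   -2/5 ]
[  -1/3   -1/3   -1/3 ]

inverse = [17/60 29/60 19/30; 2/5 -1/5 -2/5; -1/3 -1/3 -1/3]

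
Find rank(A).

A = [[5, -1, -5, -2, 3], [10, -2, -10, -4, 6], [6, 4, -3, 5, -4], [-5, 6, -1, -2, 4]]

Row reduction:
R2 <- R2 - (2)*R1:  [ 0  0  0  0  0 ]
R3 <- R3 - (6/5)*R1:  [     0   26/5      3   37/5  -38/5 ]
R4 <- R4 - (-1)*R1:  [  0   5  -6  -4   7 ]
R2 <-> R3   (pivot in column 2 was zero)
[ 5    -1  -5    -2      3 ]
[ 0  26/5   3  37/5  -38/5 ]
[ 0     0   0     0      0 ]
[ 0     5  -6    -4      7 ]
R4 <- R4 - (25/26)*R2:  [       0        0  -231/26  -289/26   186/13 ]
R3 <-> R4   (pivot in column 3 was zero)
[ 5    -1       -5       -2       3 ]
[ 0  26/5        3     37/5   -38/5 ]
[ 0     0  -231/26  -289/26  186/13 ]
[ 0     0        0        0       0 ]
Row echelon form:
[ 5    -1       -5       -2       3 ]
[ 0  26/5        3     37/5   -38/5 ]
[ 0     0  -231/26  -289/26  186/13 ]
[ 0     0        0        0       0 ]
Nonzero rows / pivot columns: 3

rank(A) = 3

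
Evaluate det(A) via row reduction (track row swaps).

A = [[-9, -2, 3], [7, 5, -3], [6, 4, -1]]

det(A) = -47

Forward elimination:
R2 <- R2 - (-7/9)*R1:  [    0  31/9  -2/3 ]
R3 <- R3 - (-2/3)*R1:  [   0  8/3    1 ]
R3 <- R3 - (24/31)*R2:  [     0      0  47/31 ]
Upper-triangular form:
[ -9    -2      3 ]
[  0  31/9   -2/3 ]
[  0     0  47/31 ]
det(A) = (-1)^0 * (-9) * (31/9) * (47/31) = -47  (0 row swaps -> sign +1)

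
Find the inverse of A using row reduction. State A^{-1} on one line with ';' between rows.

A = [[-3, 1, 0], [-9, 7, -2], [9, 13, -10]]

Gauss-Jordan on [A | I]:
R1 <- (1/-3)*R1:  [    1  -1/3     0  |  -1/3     0     0 ]
R2 <- R2 - (-9)*R1:  [  0   4  -2  |  -3   1   0 ]
R3 <- R3 - (9)*R1:  [   0   16  -10  |    3    0    1 ]
R2 <- (1/4)*R2:  [    0     1  -1/2  |  -3/4   1/4     0 ]
R1 <- R1 - (-1/3)*R2:  [     1      0   -1/6  |  -7/12   1/12      0 ]
R3 <- R3 - (16)*R2:  [  0   0  -2  |  15  -4   1 ]
R3 <- (1/-2)*R3:  [     0      0      1  |  -15/2      2   -1/2 ]
R1 <- R1 - (-1/6)*R3:  [     1      0      0  |  -11/6   5/12  -1/12 ]
R2 <- R2 - (-1/2)*R3:  [    0     1     0  |  -9/2   5/4  -1/4 ]
Right block of [I | A^{-1}] is the inverse:
[ -11/6  5/12  -1/12 ]
[  -9/2   5/4   -1/4 ]
[ -15/2     2   -1/2 ]

inverse = [-11/6 5/12 -1/12; -9/2 5/4 -1/4; -15/2 2 -1/2]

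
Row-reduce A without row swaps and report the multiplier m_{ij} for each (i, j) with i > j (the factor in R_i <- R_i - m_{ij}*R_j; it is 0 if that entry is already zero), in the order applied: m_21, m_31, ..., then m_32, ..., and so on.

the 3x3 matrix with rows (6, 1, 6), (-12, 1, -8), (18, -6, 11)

multipliers: -2, 3, -3

Forward elimination:
R2 <- R2 - (-2)*R1:  [ 0  3  4 ]
R3 <- R3 - (3)*R1:  [  0  -9  -7 ]
R3 <- R3 - (-3)*R2:  [ 0  0  5 ]
Multipliers (in order of application): m_{21} = -2, m_{31} = 3, m_{32} = -3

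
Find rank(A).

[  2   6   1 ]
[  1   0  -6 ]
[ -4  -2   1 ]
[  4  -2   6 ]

Row reduction:
R2 <- R2 - (1/2)*R1:  [     0     -3  -13/2 ]
R3 <- R3 - (-2)*R1:  [  0  10   3 ]
R4 <- R4 - (2)*R1:  [   0  -14    4 ]
R3 <- R3 - (-10/3)*R2:  [     0      0  -56/3 ]
R4 <- R4 - (14/3)*R2:  [     0      0  103/3 ]
R4 <- R4 - (-103/56)*R3:  [ 0  0  0 ]
Row echelon form:
[ 2   6      1 ]
[ 0  -3  -13/2 ]
[ 0   0  -56/3 ]
[ 0   0      0 ]
Nonzero rows / pivot columns: 3

rank(A) = 3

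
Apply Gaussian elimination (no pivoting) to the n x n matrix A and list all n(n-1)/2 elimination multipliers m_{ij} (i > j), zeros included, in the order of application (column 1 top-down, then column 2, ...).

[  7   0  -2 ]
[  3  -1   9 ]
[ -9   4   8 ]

Forward elimination:
R2 <- R2 - (3/7)*R1:  [    0    -1  69/7 ]
R3 <- R3 - (-9/7)*R1:  [    0     4  38/7 ]
R3 <- R3 - (-4)*R2:  [     0      0  314/7 ]
Multipliers (in order of application): m_{21} = 3/7, m_{31} = -9/7, m_{32} = -4

multipliers: 3/7, -9/7, -4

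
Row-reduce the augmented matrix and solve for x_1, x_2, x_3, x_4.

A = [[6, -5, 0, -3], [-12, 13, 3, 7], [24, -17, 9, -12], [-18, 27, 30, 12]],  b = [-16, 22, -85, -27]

Forward elimination on [A|b]:
R2 <- R2 - (-2)*R1:  [   0    3    3    1  -10 ]
R3 <- R3 - (4)*R1:  [   0    3    9    0  -21 ]
R4 <- R4 - (-3)*R1:  [   0   12   30    3  -75 ]
R3 <- R3 - (1)*R2:  [   0    0    6   -1  -11 ]
R4 <- R4 - (4)*R2:  [   0    0   18   -1  -35 ]
R4 <- R4 - (3)*R3:  [  0   0   0   2  -2 ]
Row echelon form:
[ 6  -5  0  -3  |  -16 ]
[ 0   3  3   1  |  -10 ]
[ 0   0  6  -1  |  -11 ]
[ 0   0  0   2  |   -2 ]
Back-substitution:
x_4 = (-2) / 2 = -1
x_3 = (-11 - (-1)*(-1)) / 6 = -2
x_2 = (-10 - (3)*(-2) - (1)*(-1)) / 3 = -1
x_1 = (-16 - (-5)*(-1) - (-3)*(-1)) / 6 = -4

(-4, -1, -2, -1)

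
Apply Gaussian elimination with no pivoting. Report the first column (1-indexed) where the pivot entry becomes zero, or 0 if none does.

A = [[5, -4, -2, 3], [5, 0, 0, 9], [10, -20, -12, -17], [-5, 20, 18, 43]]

first zero-pivot column = 0

Naive forward elimination:
R2 <- R2 - (1)*R1:  [ 0  4  2  6 ]
R3 <- R3 - (2)*R1:  [   0  -12   -8  -23 ]
R4 <- R4 - (-1)*R1:  [  0  16  16  46 ]
R3 <- R3 - (-3)*R2:  [  0   0  -2  -5 ]
R4 <- R4 - (4)*R2:  [  0   0   8  22 ]
R4 <- R4 - (-4)*R3:  [ 0  0  0  2 ]
All pivots nonzero; naive elimination completes without hitting a zero pivot.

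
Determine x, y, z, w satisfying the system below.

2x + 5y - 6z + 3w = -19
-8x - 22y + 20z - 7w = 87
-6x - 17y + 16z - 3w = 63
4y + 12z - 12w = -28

Forward elimination on [A|b]:
R2 <- R2 - (-4)*R1:  [  0  -2  -4   5  11 ]
R3 <- R3 - (-3)*R1:  [  0  -2  -2   6   6 ]
R3 <- R3 - (1)*R2:  [  0   0   2   1  -5 ]
R4 <- R4 - (-2)*R2:  [  0   0   4  -2  -6 ]
R4 <- R4 - (2)*R3:  [  0   0   0  -4   4 ]
Row echelon form:
[ 2   5  -6   3  |  -19 ]
[ 0  -2  -4   5  |   11 ]
[ 0   0   2   1  |   -5 ]
[ 0   0   0  -4  |    4 ]
Back-substitution:
w = (4) / -4 = -1
z = (-5 - (1)*(-1)) / 2 = -2
y = (11 - (-4)*(-2) - (5)*(-1)) / -2 = -4
x = (-19 - (5)*(-4) - (-6)*(-2) - (3)*(-1)) / 2 = -4

(-4, -4, -2, -1)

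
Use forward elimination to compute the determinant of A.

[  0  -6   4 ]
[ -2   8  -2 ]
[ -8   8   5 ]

Forward elimination:
R1 <-> R2   (pivot in column 1 was zero)
[ -2   8  -2 ]
[  0  -6   4 ]
[ -8   8   5 ]
R3 <- R3 - (4)*R1:  [   0  -24   13 ]
R3 <- R3 - (4)*R2:  [  0   0  -3 ]
Upper-triangular form:
[ -2   8  -2 ]
[  0  -6   4 ]
[  0   0  -3 ]
det(A) = (-1)^1 * (-2) * (-6) * (-3) = 36  (1 row swap -> sign -1)

det(A) = 36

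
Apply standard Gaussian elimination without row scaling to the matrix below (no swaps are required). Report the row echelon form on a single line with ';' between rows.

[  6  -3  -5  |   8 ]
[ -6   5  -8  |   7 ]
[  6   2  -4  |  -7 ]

Forward elimination:
R2 <- R2 - (-1)*R1:  [   0    2  -13   15 ]
R3 <- R3 - (1)*R1:  [   0    5    1  -15 ]
R3 <- R3 - (5/2)*R2:  [      0       0    67/2  -105/2 ]
Row echelon form:
[ 6  -3    -5  |       8 ]
[ 0   2   -13  |      15 ]
[ 0   0  67/2  |  -105/2 ]

REF = [6 -3 -5 8; 0 2 -13 15; 0 0 67/2 -105/2]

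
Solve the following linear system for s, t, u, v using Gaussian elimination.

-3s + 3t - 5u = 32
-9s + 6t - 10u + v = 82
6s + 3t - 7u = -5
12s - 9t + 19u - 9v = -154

(-5, -1, -4, 3)

Forward elimination on [A|b]:
R2 <- R2 - (3)*R1:  [   0   -3    5    1  -14 ]
R3 <- R3 - (-2)*R1:  [   0    9  -17    0   59 ]
R4 <- R4 - (-4)*R1:  [   0    3   -1   -9  -26 ]
R3 <- R3 - (-3)*R2:  [  0   0  -2   3  17 ]
R4 <- R4 - (-1)*R2:  [   0    0    4   -8  -40 ]
R4 <- R4 - (-2)*R3:  [  0   0   0  -2  -6 ]
Row echelon form:
[ -3   3  -5   0  |   32 ]
[  0  -3   5   1  |  -14 ]
[  0   0  -2   3  |   17 ]
[  0   0   0  -2  |   -6 ]
Back-substitution:
v = (-6) / -2 = 3
u = (17 - (3)*(3)) / -2 = -4
t = (-14 - (5)*(-4) - (1)*(3)) / -3 = -1
s = (32 - (3)*(-1) - (-5)*(-4)) / -3 = -5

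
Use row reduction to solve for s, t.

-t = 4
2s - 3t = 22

(5, -4)

Forward elimination on [A|b]:
R1 <-> R2   (pivot in column 1 was zero)
[ 2  -3  22 ]
[ 0  -1   4 ]
Row echelon form:
[ 2  -3  |  22 ]
[ 0  -1  |   4 ]
Back-substitution:
t = (4) / -1 = -4
s = (22 - (-3)*(-4)) / 2 = 5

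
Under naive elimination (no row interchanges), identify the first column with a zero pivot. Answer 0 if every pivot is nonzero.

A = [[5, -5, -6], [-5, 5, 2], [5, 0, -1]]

Naive forward elimination:
R2 <- R2 - (-1)*R1:  [  0   0  -4 ]
R3 <- R3 - (1)*R1:  [ 0  5  5 ]
Matrix at this point:
[ 5  -5  -6 ]
[ 0   0  -4 ]
[ 0   5   5 ]
Pivot entry (2,2) is zero but row 3 has 5 in column 2 -> naive elimination stops; a row interchange (e.g. R2 <-> R3) would be required here.

first zero-pivot column = 2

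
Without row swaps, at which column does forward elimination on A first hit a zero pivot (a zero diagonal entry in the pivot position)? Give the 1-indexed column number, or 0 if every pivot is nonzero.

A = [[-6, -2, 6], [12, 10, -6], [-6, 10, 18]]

Naive forward elimination:
R2 <- R2 - (-2)*R1:  [ 0  6  6 ]
R3 <- R3 - (1)*R1:  [  0  12  12 ]
R3 <- R3 - (2)*R2:  [ 0  0  0 ]
Matrix at this point:
[ -6  -2  6 ]
[  0   6  6 ]
[  0   0  0 ]
Pivot entry (3,3) in the last row is zero and there are no rows below to swap with -> zero pivot in column 3 (A is singular).

first zero-pivot column = 3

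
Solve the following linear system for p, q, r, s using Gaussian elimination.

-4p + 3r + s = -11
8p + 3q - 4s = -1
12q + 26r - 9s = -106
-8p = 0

Forward elimination on [A|b]:
R2 <- R2 - (-2)*R1:  [   0    3    6   -2  -23 ]
R4 <- R4 - (2)*R1:  [  0   0  -6  -2  22 ]
R3 <- R3 - (4)*R2:  [   0    0    2   -1  -14 ]
R4 <- R4 - (-3)*R3:  [   0    0    0   -5  -20 ]
Row echelon form:
[ -4  0  3   1  |  -11 ]
[  0  3  6  -2  |  -23 ]
[  0  0  2  -1  |  -14 ]
[  0  0  0  -5  |  -20 ]
Back-substitution:
s = (-20) / -5 = 4
r = (-14 - (-1)*(4)) / 2 = -5
q = (-23 - (6)*(-5) - (-2)*(4)) / 3 = 5
p = (-11 - (3)*(-5) - (1)*(4)) / -4 = 0

(0, 5, -5, 4)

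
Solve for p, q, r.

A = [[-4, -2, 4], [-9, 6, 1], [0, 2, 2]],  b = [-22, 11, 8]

Forward elimination on [A|b]:
R2 <- R2 - (9/4)*R1:  [     0   21/2     -8  121/2 ]
R3 <- R3 - (4/21)*R2:  [      0       0   74/21  -74/21 ]
Row echelon form:
[ -4    -2      4  |     -22 ]
[  0  21/2     -8  |   121/2 ]
[  0     0  74/21  |  -74/21 ]
Back-substitution:
r = (-74/21) / (74/21) = -1
q = (121/2 - (-8)*(-1)) / (21/2) = 5
p = (-22 - (-2)*(5) - (4)*(-1)) / -4 = 2

(2, 5, -1)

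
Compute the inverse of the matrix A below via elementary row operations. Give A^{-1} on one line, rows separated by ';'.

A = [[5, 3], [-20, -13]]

inverse = [13/5 3/5; -4 -1]

Gauss-Jordan on [A | I]:
R1 <- (1/5)*R1:  [   1  3/5  |  1/5    0 ]
R2 <- R2 - (-20)*R1:  [  0  -1  |   4   1 ]
R2 <- (1/-1)*R2:  [  0   1  |  -4  -1 ]
R1 <- R1 - (3/5)*R2:  [    1     0  |  13/5   3/5 ]
Right block of [I | A^{-1}] is the inverse:
[ 13/5  3/5 ]
[   -4   -1 ]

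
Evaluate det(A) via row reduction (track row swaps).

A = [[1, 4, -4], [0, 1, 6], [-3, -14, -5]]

Forward elimination:
R3 <- R3 - (-3)*R1:  [   0   -2  -17 ]
R3 <- R3 - (-2)*R2:  [  0   0  -5 ]
Upper-triangular form:
[ 1  4  -4 ]
[ 0  1   6 ]
[ 0  0  -5 ]
det(A) = (-1)^0 * (1) * (1) * (-5) = -5  (0 row swaps -> sign +1)

det(A) = -5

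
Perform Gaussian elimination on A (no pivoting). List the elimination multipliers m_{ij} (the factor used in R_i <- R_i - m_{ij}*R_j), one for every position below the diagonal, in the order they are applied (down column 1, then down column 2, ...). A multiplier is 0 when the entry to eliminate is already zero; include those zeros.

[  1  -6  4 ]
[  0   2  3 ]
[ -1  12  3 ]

Forward elimination:
R2: entry in column 1 is already 0 -> m_{21} = 0 (no row operation needed)
R3 <- R3 - (-1)*R1:  [ 0  6  7 ]
R3 <- R3 - (3)*R2:  [  0   0  -2 ]
Multipliers (in order of application): m_{21} = 0, m_{31} = -1, m_{32} = 3

multipliers: 0, -1, 3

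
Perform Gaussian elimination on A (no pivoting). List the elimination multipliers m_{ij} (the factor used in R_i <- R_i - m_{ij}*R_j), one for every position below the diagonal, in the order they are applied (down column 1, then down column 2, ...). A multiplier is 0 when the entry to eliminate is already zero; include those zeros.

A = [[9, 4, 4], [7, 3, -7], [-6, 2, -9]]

Forward elimination:
R2 <- R2 - (7/9)*R1:  [     0   -1/9  -91/9 ]
R3 <- R3 - (-2/3)*R1:  [     0   14/3  -19/3 ]
R3 <- R3 - (-42)*R2:  [    0     0  -431 ]
Multipliers (in order of application): m_{21} = 7/9, m_{31} = -2/3, m_{32} = -42

multipliers: 7/9, -2/3, -42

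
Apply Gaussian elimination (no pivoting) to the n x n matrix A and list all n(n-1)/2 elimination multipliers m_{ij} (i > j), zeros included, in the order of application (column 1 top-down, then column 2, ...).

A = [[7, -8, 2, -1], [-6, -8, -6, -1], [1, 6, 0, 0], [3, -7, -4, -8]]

multipliers: -6/7, 1/7, 3/7, -25/52, 25/104, 199/122

Forward elimination:
R2 <- R2 - (-6/7)*R1:  [      0  -104/7   -30/7   -13/7 ]
R3 <- R3 - (1/7)*R1:  [    0  50/7  -2/7   1/7 ]
R4 <- R4 - (3/7)*R1:  [     0  -25/7  -34/7  -53/7 ]
R3 <- R3 - (-25/52)*R2:  [      0       0  -61/26    -3/4 ]
R4 <- R4 - (25/104)*R2:  [       0        0  -199/52    -57/8 ]
R4 <- R4 - (199/122)*R3:  [       0        0        0  -360/61 ]
Multipliers (in order of application): m_{21} = -6/7, m_{31} = 1/7, m_{41} = 3/7, m_{32} = -25/52, m_{42} = 25/104, m_{43} = 199/122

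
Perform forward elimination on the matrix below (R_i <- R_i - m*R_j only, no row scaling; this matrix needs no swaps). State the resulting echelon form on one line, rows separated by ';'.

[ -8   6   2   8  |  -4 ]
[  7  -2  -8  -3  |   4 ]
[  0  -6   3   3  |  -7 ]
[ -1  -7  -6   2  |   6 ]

Forward elimination:
R2 <- R2 - (-7/8)*R1:  [     0   13/4  -25/4      4    1/2 ]
R4 <- R4 - (1/8)*R1:  [     0  -31/4  -25/4      1   13/2 ]
R3 <- R3 - (-24/13)*R2:  [       0        0  -111/13   135/13   -79/13 ]
R4 <- R4 - (-31/13)*R2:  [       0        0  -275/13   137/13   100/13 ]
R4 <- R4 - (275/111)*R3:  [        0         0         0   -562/37  2525/111 ]
Row echelon form:
[ -8     6        2        8  |        -4 ]
[  0  13/4    -25/4        4  |       1/2 ]
[  0     0  -111/13   135/13  |    -79/13 ]
[  0     0        0  -562/37  |  2525/111 ]

REF = [-8 6 2 8 -4; 0 13/4 -25/4 4 1/2; 0 0 -111/13 135/13 -79/13; 0 0 0 -562/37 2525/111]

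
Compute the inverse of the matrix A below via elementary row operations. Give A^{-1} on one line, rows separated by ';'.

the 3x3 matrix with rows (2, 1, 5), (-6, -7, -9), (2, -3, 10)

Gauss-Jordan on [A | I]:
R1 <- (1/2)*R1:  [   1  1/2  5/2  |  1/2    0    0 ]
R2 <- R2 - (-6)*R1:  [  0  -4   6  |   3   1   0 ]
R3 <- R3 - (2)*R1:  [  0  -4   5  |  -1   0   1 ]
R2 <- (1/-4)*R2:  [    0     1  -3/2  |  -3/4  -1/4     0 ]
R1 <- R1 - (1/2)*R2:  [    1     0  13/4  |   7/8   1/8     0 ]
R3 <- R3 - (-4)*R2:  [  0   0  -1  |  -4  -1   1 ]
R3 <- (1/-1)*R3:  [  0   0   1  |   4   1  -1 ]
R1 <- R1 - (13/4)*R3:  [     1      0      0  |  -97/8  -25/8   13/4 ]
R2 <- R2 - (-3/2)*R3:  [    0     1     0  |  21/4   5/4  -3/2 ]
Right block of [I | A^{-1}] is the inverse:
[ -97/8  -25/8  13/4 ]
[  21/4    5/4  -3/2 ]
[     4      1    -1 ]

inverse = [-97/8 -25/8 13/4; 21/4 5/4 -3/2; 4 1 -1]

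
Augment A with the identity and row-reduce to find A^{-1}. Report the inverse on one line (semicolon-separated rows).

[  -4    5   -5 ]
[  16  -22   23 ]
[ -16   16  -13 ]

inverse = [-41/4 -15/8 5/8; -20 -7/2 3/2; -12 -2 1]

Gauss-Jordan on [A | I]:
R1 <- (1/-4)*R1:  [    1  -5/4   5/4  |  -1/4     0     0 ]
R2 <- R2 - (16)*R1:  [  0  -2   3  |   4   1   0 ]
R3 <- R3 - (-16)*R1:  [  0  -4   7  |  -4   0   1 ]
R2 <- (1/-2)*R2:  [    0     1  -3/2  |    -2  -1/2     0 ]
R1 <- R1 - (-5/4)*R2:  [     1      0   -5/8  |  -11/4   -5/8      0 ]
R3 <- R3 - (-4)*R2:  [   0    0    1  |  -12   -2    1 ]
R1 <- R1 - (-5/8)*R3:  [     1      0      0  |  -41/4  -15/8    5/8 ]
R2 <- R2 - (-3/2)*R3:  [    0     1     0  |   -20  -7/2   3/2 ]
Right block of [I | A^{-1}] is the inverse:
[ -41/4  -15/8  5/8 ]
[   -20   -7/2  3/2 ]
[   -12     -2    1 ]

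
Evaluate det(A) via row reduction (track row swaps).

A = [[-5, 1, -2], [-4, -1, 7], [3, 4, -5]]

det(A) = 142

Forward elimination:
R2 <- R2 - (4/5)*R1:  [    0  -9/5  43/5 ]
R3 <- R3 - (-3/5)*R1:  [     0   23/5  -31/5 ]
R3 <- R3 - (-23/9)*R2:  [     0      0  142/9 ]
Upper-triangular form:
[ -5     1     -2 ]
[  0  -9/5   43/5 ]
[  0     0  142/9 ]
det(A) = (-1)^0 * (-5) * (-9/5) * (142/9) = 142  (0 row swaps -> sign +1)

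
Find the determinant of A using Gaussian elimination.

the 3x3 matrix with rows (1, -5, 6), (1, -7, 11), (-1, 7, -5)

det(A) = -12

Forward elimination:
R2 <- R2 - (1)*R1:  [  0  -2   5 ]
R3 <- R3 - (-1)*R1:  [ 0  2  1 ]
R3 <- R3 - (-1)*R2:  [ 0  0  6 ]
Upper-triangular form:
[ 1  -5  6 ]
[ 0  -2  5 ]
[ 0   0  6 ]
det(A) = (-1)^0 * (1) * (-2) * (6) = -12  (0 row swaps -> sign +1)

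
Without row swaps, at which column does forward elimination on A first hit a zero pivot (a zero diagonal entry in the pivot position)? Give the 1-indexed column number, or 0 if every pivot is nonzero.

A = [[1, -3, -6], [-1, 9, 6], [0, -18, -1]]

first zero-pivot column = 0

Naive forward elimination:
R2 <- R2 - (-1)*R1:  [ 0  6  0 ]
R3 <- R3 - (-3)*R2:  [  0   0  -1 ]
All pivots nonzero; naive elimination completes without hitting a zero pivot.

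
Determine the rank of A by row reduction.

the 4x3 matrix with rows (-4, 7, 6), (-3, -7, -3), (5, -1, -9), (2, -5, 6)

rank(A) = 3

Row reduction:
R2 <- R2 - (3/4)*R1:  [     0  -49/4  -15/2 ]
R3 <- R3 - (-5/4)*R1:  [    0  31/4  -3/2 ]
R4 <- R4 - (-1/2)*R1:  [    0  -3/2     9 ]
R3 <- R3 - (-31/49)*R2:  [       0        0  -306/49 ]
R4 <- R4 - (6/49)*R2:  [      0       0  486/49 ]
R4 <- R4 - (-27/17)*R3:  [ 0  0  0 ]
Row echelon form:
[ -4      7        6 ]
[  0  -49/4    -15/2 ]
[  0      0  -306/49 ]
[  0      0        0 ]
Nonzero rows / pivot columns: 3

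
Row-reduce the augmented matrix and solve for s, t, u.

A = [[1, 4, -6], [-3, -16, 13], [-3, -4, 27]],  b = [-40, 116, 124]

(0, -4, 4)

Forward elimination on [A|b]:
R2 <- R2 - (-3)*R1:  [  0  -4  -5  -4 ]
R3 <- R3 - (-3)*R1:  [ 0  8  9  4 ]
R3 <- R3 - (-2)*R2:  [  0   0  -1  -4 ]
Row echelon form:
[ 1   4  -6  |  -40 ]
[ 0  -4  -5  |   -4 ]
[ 0   0  -1  |   -4 ]
Back-substitution:
u = (-4) / -1 = 4
t = (-4 - (-5)*(4)) / -4 = -4
s = (-40 - (4)*(-4) - (-6)*(4)) / 1 = 0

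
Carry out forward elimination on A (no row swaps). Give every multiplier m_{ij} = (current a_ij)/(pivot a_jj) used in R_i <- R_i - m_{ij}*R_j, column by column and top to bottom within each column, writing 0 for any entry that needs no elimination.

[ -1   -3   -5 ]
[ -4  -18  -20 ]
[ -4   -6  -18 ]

multipliers: 4, 4, -1

Forward elimination:
R2 <- R2 - (4)*R1:  [  0  -6   0 ]
R3 <- R3 - (4)*R1:  [ 0  6  2 ]
R3 <- R3 - (-1)*R2:  [ 0  0  2 ]
Multipliers (in order of application): m_{21} = 4, m_{31} = 4, m_{32} = -1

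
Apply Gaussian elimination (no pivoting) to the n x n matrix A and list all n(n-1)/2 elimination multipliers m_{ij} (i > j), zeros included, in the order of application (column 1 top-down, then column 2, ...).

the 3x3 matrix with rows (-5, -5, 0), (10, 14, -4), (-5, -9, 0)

multipliers: -2, 1, -1

Forward elimination:
R2 <- R2 - (-2)*R1:  [  0   4  -4 ]
R3 <- R3 - (1)*R1:  [  0  -4   0 ]
R3 <- R3 - (-1)*R2:  [  0   0  -4 ]
Multipliers (in order of application): m_{21} = -2, m_{31} = 1, m_{32} = -1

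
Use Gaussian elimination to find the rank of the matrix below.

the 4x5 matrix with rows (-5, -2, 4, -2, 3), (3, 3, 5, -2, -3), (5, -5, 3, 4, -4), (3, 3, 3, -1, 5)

Row reduction:
R2 <- R2 - (-3/5)*R1:  [     0    9/5   37/5  -16/5   -6/5 ]
R3 <- R3 - (-1)*R1:  [  0  -7   7   2  -1 ]
R4 <- R4 - (-3/5)*R1:  [     0    9/5   27/5  -11/5   34/5 ]
R3 <- R3 - (-35/9)*R2:  [     0      0  322/9  -94/9  -17/3 ]
R4 <- R4 - (1)*R2:  [  0   0  -2   1   8 ]
R4 <- R4 - (-9/161)*R3:  [        0         0         0    67/161  1237/161 ]
Row echelon form:
[ -5   -2      4      -2         3 ]
[  0  9/5   37/5   -16/5      -6/5 ]
[  0    0  322/9   -94/9     -17/3 ]
[  0    0      0  67/161  1237/161 ]
Nonzero rows / pivot columns: 4

rank(A) = 4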